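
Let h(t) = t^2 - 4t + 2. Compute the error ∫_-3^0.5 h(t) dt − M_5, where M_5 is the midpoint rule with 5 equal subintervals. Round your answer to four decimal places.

0.1429

Exact integral: ∫_-3^0.5 h(t) dt ≈ 33.541667.
M_5 = 33.39875.
Error ≈ 33.541667 − 33.39875 ≈ 0.1429.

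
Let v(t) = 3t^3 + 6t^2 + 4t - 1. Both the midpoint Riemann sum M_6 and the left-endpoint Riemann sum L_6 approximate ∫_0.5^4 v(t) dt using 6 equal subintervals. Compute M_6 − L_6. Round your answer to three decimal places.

M_6 ≈ 345.09787.
L_6 ≈ 265.37717.
M_6 − L_6 ≈ 79.721.

79.721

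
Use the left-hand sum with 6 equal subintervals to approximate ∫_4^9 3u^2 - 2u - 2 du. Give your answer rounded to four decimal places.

Δu = (9 − 4)/6 = 5/6.
Left endpoints: 4, 29/6, 17/3, 6.5, 22/3, 49/6.
f(4) = 38, f(29/6) = 701/12, f(17/3) = 83, f(6.5) = 111.75, f(22/3) = 434/3, f(49/6) = 181.75.
Sum = Δu · [f(4) + f(29/6) + f(17/3) + ...].
Sum ≈ 514.6528.

514.6528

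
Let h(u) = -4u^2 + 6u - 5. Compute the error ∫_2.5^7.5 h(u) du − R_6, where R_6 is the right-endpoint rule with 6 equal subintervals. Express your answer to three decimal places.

73.148

Exact integral: ∫_2.5^7.5 h(u) du ≈ -416.66667.
R_6 ≈ -489.81481.
Error ≈ -416.66667 − (-489.81481) ≈ 73.148.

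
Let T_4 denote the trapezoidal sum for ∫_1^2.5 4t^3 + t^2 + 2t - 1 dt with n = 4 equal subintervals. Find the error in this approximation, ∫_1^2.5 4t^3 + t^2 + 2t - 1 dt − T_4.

Exact integral: ∫_1^2.5 f(t) dt = 46.6875.
T_4 = 47.4609375.
Error = 46.6875 − 47.4609375 = -0.7734375.

-0.7734375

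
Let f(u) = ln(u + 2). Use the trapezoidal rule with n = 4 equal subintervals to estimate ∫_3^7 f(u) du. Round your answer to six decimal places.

7.720442

Δu = (7 − 3)/4 = 1.
f(3) ≈ 1.609438, f(4) ≈ 1.791759, f(5) ≈ 1.945910, f(6) ≈ 2.079442, f(7) ≈ 2.197225.
T_4 = (Δu/2)·[f(u_0) + 2f(u_1) + 2f(u_2) + 2f(u_3) + f(u_4)].
Sum ≈ 7.720442.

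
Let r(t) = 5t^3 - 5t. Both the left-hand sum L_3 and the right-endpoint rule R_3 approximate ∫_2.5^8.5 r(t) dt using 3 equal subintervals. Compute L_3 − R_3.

L_3 = 3678.75.
R_3 = 9603.75.
L_3 − R_3 = -5925.

-5925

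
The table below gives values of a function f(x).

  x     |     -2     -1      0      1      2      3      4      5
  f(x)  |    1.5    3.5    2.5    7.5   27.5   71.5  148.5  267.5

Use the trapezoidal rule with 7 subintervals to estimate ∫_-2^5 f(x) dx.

395.5

Δx = 1.
T_7 = (1/2)·[1.5 + 2·3.5 + 2·2.5 + 2·7.5 + 2·27.5 + 2·71.5 + 2·148.5 + 267.5] = 395.5.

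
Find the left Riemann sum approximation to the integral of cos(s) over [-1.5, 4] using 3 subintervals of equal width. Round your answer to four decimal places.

Δs = (4 − (-1.5))/3 = 11/6.
Left endpoints: -1.5, 1/3, 13/6.
f(-1.5) ≈ 0.0707, f(1/3) ≈ 0.9450, f(13/6) ≈ -0.5612.
Sum = Δs · [f(-1.5) + f(1/3) + f(13/6)].
Sum ≈ 0.8332.

0.8332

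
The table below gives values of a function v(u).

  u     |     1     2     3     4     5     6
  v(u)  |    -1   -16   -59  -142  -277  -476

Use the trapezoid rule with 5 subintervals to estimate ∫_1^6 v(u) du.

Δu = 1.
T_5 = (1/2)·[(-1) + 2·(-16) + 2·(-59) + 2·(-142) + 2·(-277) + (-476)] = -732.5.

-732.5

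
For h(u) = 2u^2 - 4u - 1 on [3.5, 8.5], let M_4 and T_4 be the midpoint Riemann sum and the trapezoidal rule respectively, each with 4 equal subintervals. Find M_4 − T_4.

M_4 = 254.53125.
T_4 = 258.4375.
M_4 − T_4 = -3.90625.

-3.90625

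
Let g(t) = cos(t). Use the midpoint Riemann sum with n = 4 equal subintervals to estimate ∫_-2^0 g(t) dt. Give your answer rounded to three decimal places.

0.919

Δt = (0 − (-2))/4 = 0.5.
Midpoints: -1.75, -1.25, -0.75, -0.25.
g(-1.75) ≈ -0.178, g(-1.25) ≈ 0.315, g(-0.75) ≈ 0.732, g(-0.25) ≈ 0.969.
Sum = Δt · [g(-1.75) + g(-1.25) + g(-0.75) + g(-0.25)].
Sum ≈ 0.919.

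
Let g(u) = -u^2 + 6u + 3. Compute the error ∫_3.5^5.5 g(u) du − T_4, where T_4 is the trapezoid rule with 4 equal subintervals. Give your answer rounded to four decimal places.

Exact integral: ∫_3.5^5.5 g(u) du ≈ 18.833333.
T_4 = 18.75.
Error ≈ 18.833333 − 18.75 ≈ 0.0833.

0.0833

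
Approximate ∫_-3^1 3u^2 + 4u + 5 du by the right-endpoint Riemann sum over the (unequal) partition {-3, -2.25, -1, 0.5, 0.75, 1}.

30.4375

Subinterval widths: 0.75, 1.25, 1.5, 0.25, 0.25.
Right endpoints: -2.25, -1, 0.5, 0.75, 1.
f(-2.25) = 11.1875, f(-1) = 4, f(0.5) = 7.75, f(0.75) = 9.6875, f(1) = 12.
Sum = Σ Δu_i · f(u_i).
Sum = 30.4375.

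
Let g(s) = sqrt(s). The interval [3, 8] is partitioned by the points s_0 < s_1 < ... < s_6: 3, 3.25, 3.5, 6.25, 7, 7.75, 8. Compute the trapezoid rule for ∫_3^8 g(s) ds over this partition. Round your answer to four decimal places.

11.5783

Subinterval widths: 0.25, 0.25, 2.75, 0.75, 0.75, 0.25.
g(3) ≈ 1.7321, g(3.25) ≈ 1.8028, g(3.5) ≈ 1.8708, g(6.25) ≈ 2.5000, g(7) ≈ 2.6458, g(7.75) ≈ 2.7839, g(8) ≈ 2.8284.
On each subinterval the trapezoid contributes (Δs_i/2)·[g(s_{i-1}) + g(s_i)].
Sum ≈ 11.5783.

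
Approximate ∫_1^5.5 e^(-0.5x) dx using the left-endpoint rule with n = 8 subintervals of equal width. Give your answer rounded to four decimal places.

1.2450

Δx = (5.5 − 1)/8 = 0.5625.
Left endpoints: 1, 1.5625, 2.125, 2.6875, 3.25, 3.8125, 4.375, 4.9375.
f(1) ≈ 0.6065, f(1.5625) ≈ 0.4578, f(2.125) ≈ 0.3456, f(2.6875) ≈ 0.2609, f(3.25) ≈ 0.1969, f(3.8125) ≈ 0.1486, f(4.375) ≈ 0.1122, f(4.9375) ≈ 0.0847.
Sum = Δx · [f(1) + f(1.5625) + f(2.125) + ...].
Sum ≈ 1.2450.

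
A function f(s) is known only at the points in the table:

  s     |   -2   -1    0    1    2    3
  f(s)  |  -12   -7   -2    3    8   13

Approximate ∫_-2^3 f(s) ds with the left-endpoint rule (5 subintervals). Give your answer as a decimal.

-10

Δs = 1.
Sum = 1·[(-12) + (-7) + (-2) + 3 + 8] = -10.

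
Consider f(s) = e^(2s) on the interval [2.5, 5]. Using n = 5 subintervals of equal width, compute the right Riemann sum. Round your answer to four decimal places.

17305.2848

Δs = (5 − 2.5)/5 = 0.5.
Right endpoints: 3, 3.5, 4, 4.5, 5.
f(3) ≈ 403.4288, f(3.5) ≈ 1096.6332, f(4) ≈ 2980.9580, f(4.5) ≈ 8103.0839, f(5) ≈ 22026.4658.
Sum = Δs · [f(3) + f(3.5) + f(4) + f(4.5) + f(5)].
Sum ≈ 17305.2848.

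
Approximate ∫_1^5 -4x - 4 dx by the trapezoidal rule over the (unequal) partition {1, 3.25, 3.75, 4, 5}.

Subinterval widths: 2.25, 0.5, 0.25, 1.
f(1) = -8, f(3.25) = -17, f(3.75) = -19, f(4) = -20, f(5) = -24.
On each subinterval the trapezoid contributes (Δx_i/2)·[f(x_{i-1}) + f(x_i)].
Sum = -64.

-64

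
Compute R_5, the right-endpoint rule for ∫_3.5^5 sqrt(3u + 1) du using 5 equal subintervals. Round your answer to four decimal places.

5.6467

Δu = (5 − 3.5)/5 = 0.3.
Right endpoints: 3.8, 4.1, 4.4, 4.7, 5.
f(3.8) ≈ 3.5214, f(4.1) ≈ 3.6469, f(4.4) ≈ 3.7683, f(4.7) ≈ 3.8859, f(5) ≈ 4.0000.
Sum = Δu · [f(3.8) + f(4.1) + f(4.4) + f(4.7) + f(5)].
Sum ≈ 5.6467.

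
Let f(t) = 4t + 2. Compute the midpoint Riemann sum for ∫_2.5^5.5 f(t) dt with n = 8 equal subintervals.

54

Δt = (5.5 − 2.5)/8 = 0.375.
Midpoints: 2.6875, 3.0625, 3.4375, 3.8125, 4.1875, 4.5625, 4.9375, 5.3125.
f(2.6875) = 12.75, f(3.0625) = 14.25, f(3.4375) = 15.75, f(3.8125) = 17.25, f(4.1875) = 18.75, f(4.5625) = 20.25, f(4.9375) = 21.75, f(5.3125) = 23.25.
Sum = Δt · [f(2.6875) + f(3.0625) + f(3.4375) + ...].
Sum = 54.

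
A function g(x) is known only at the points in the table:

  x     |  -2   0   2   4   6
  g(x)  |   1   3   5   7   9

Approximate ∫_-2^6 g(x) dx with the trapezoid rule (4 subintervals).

40

Δx = 2.
T_4 = (2/2)·[1 + 2·3 + 2·5 + 2·7 + 9] = 40.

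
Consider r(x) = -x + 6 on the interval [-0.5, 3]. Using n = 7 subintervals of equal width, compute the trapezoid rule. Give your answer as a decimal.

Δx = (3 − (-0.5))/7 = 0.5.
r(-0.5) = 6.5, r(0) = 6, r(0.5) = 5.5, r(1) = 5, r(1.5) = 4.5, r(2) = 4, r(2.5) = 3.5, r(3) = 3.
T_7 = (Δx/2)·[r(x_0) + 2r(x_1) + ... + 2r(x_{6}) + r(x_7)].
Sum = 16.625.

16.625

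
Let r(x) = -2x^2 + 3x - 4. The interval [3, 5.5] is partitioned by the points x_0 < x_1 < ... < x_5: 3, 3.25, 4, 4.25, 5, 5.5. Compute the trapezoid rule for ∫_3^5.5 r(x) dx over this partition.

Subinterval widths: 0.25, 0.75, 0.25, 0.75, 0.5.
r(3) = -13, r(3.25) = -15.375, r(4) = -24, r(4.25) = -27.375, r(5) = -39, r(5.5) = -48.
On each subinterval the trapezoid contributes (Δx_i/2)·[r(x_{i-1}) + r(x_i)].
Sum = -71.375.

-71.375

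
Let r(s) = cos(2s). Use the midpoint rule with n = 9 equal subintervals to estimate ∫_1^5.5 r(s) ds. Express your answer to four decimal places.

-0.9956

Δs = (5.5 − 1)/9 = 0.5.
Midpoints: 1.25, 1.75, 2.25, 2.75, 3.25, 3.75, 4.25, 4.75, 5.25.
r(1.25) ≈ -0.8011, r(1.75) ≈ -0.9365, r(2.25) ≈ -0.2108, r(2.75) ≈ 0.7087, r(3.25) ≈ 0.9766, r(3.75) ≈ 0.3466, r(4.25) ≈ -0.6020, r(4.75) ≈ -0.9972, r(5.25) ≈ -0.4755.
Sum = Δs · [r(1.25) + r(1.75) + r(2.25) + ...].
Sum ≈ -0.9956.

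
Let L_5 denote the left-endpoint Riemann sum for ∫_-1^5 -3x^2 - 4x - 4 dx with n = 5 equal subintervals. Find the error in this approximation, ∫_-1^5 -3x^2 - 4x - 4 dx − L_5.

-53.28

Exact integral: ∫_-1^5 f(x) dx = -198.
L_5 = -144.72.
Error = -198 − (-144.72) = -53.28.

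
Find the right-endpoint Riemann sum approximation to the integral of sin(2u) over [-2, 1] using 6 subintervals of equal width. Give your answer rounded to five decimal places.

Δu = (1 − (-2))/6 = 0.5.
Right endpoints: -1.5, -1, -0.5, 0, 0.5, 1.
f(-1.5) ≈ -0.14112, f(-1) ≈ -0.90930, f(-0.5) ≈ -0.84147, f(0) ≈ 0.00000, f(0.5) ≈ 0.84147, f(1) ≈ 0.90930.
Sum = Δu · [f(-1.5) + f(-1) + f(-0.5) + ...].
Sum ≈ -0.07056.

-0.07056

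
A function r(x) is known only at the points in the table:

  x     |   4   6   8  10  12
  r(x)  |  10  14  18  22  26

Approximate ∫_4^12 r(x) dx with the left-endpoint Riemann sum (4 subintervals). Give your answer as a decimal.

Δx = 2.
Sum = 2·[10 + 14 + 18 + 22] = 128.

128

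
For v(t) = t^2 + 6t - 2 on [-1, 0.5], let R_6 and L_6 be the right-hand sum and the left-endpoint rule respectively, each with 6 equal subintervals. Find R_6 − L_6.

2.0625

R_6 = -3.828125.
L_6 = -5.890625.
R_6 − L_6 = 2.0625.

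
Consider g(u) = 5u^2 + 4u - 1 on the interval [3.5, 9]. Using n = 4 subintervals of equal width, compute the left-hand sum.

Δu = (9 − 3.5)/4 = 1.375.
Left endpoints: 3.5, 4.875, 6.25, 7.625.
g(3.5) = 74.25, g(4.875) = 137.328125, g(6.25) = 219.3125, g(7.625) = 320.203125.
Sum = Δu · [g(3.5) + g(4.875) + g(6.25) + g(7.625)].
Sum = 1032.75390625.

1032.75390625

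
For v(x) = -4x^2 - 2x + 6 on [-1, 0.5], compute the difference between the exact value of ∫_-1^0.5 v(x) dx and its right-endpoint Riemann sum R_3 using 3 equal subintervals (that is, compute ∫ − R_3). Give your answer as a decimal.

Exact integral: ∫_-1^0.5 v(x) dx = 8.25.
R_3 = 8.
Error = 8.25 − 8 = 0.25.

0.25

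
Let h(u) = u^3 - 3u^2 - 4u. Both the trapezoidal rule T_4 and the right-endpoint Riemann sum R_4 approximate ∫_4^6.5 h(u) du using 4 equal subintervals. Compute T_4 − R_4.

-38.0859375

T_4 ≈ 121.215820.
R_4 ≈ 159.301758.
T_4 − R_4 = -38.0859375.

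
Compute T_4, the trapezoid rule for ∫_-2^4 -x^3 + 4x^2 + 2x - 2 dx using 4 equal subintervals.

38.25

Δx = (4 − (-2))/4 = 1.5.
f(-2) = 18, f(-0.5) = -1.875, f(1) = 3, f(2.5) = 12.375, f(4) = 6.
T_4 = (Δx/2)·[f(x_0) + 2f(x_1) + 2f(x_2) + 2f(x_3) + f(x_4)].
Sum = 38.25.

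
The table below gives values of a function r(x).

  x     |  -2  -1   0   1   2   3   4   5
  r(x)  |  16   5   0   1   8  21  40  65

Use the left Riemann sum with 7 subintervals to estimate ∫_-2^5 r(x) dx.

91

Δx = 1.
Sum = 1·[16 + 5 + 0 + 1 + 8 + 21 + 40] = 91.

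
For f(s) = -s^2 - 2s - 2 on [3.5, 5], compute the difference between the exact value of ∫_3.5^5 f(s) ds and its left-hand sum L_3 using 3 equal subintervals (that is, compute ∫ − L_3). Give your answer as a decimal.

Exact integral: ∫_3.5^5 f(s) ds = -43.125.
L_3 = -39.25.
Error = -43.125 − (-39.25) = -3.875.

-3.875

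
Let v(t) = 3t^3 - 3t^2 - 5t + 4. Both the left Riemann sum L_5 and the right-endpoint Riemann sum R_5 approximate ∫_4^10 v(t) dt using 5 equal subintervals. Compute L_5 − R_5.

L_5 = 4756.8.
R_5 = 7788.
L_5 − R_5 = -3031.2.

-3031.2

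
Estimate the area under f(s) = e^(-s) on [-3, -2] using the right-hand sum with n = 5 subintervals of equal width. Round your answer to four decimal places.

Δs = (-2 − (-3))/5 = 0.2.
Right endpoints: -2.8, -2.6, -2.4, -2.2, -2.
f(-2.8) ≈ 16.4446, f(-2.6) ≈ 13.4637, f(-2.4) ≈ 11.0232, f(-2.2) ≈ 9.0250, f(-2) ≈ 7.3891.
Sum = Δs · [f(-2.8) + f(-2.6) + f(-2.4) + f(-2.2) + f(-2)].
Sum ≈ 11.4691.

11.4691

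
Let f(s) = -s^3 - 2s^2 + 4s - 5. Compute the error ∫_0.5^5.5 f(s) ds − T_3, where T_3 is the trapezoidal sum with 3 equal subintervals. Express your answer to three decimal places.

Exact integral: ∫_0.5^5.5 f(s) ds ≈ -304.58333.
T_3 ≈ -330.04630.
Error ≈ -304.58333 − (-330.04630) ≈ 25.463.

25.463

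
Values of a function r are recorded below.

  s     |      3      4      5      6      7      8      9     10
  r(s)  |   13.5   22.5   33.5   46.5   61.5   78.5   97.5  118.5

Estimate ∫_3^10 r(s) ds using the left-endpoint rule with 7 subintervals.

Δs = 1.
Sum = 1·[13.5 + 22.5 + 33.5 + 46.5 + 61.5 + 78.5 + 97.5] = 353.5.

353.5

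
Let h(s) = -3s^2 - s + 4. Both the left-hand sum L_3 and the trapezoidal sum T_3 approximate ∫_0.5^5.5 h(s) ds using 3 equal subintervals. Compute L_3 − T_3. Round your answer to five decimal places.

79.16667

L_3 ≈ -89.0277778.
T_3 ≈ -168.1944444.
L_3 − T_3 ≈ 79.16667.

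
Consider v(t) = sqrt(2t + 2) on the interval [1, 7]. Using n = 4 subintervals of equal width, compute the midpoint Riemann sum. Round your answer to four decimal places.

Δt = (7 − 1)/4 = 1.5.
Midpoints: 1.75, 3.25, 4.75, 6.25.
v(1.75) ≈ 2.3452, v(3.25) ≈ 2.9155, v(4.75) ≈ 3.3912, v(6.25) ≈ 3.8079.
Sum = Δt · [v(1.75) + v(3.25) + v(4.75) + v(6.25)].
Sum ≈ 18.6896.

18.6896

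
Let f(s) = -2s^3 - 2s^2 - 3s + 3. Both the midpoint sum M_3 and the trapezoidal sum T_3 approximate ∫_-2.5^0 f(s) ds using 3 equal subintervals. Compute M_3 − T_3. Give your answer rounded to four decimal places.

-2.3872

M_3 ≈ 25.193866.
T_3 ≈ 27.581019.
M_3 − T_3 ≈ -2.3872.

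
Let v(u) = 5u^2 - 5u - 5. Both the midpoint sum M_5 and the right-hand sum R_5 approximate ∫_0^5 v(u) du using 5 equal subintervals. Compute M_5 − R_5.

-56.25

M_5 = 118.75.
R_5 = 175.
M_5 − R_5 = -56.25.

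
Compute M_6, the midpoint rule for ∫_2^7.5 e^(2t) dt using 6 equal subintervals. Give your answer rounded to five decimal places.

1426187.69179

Δt = (7.5 − 2)/6 = 11/12.
Midpoints: 59/24, 3.375, 103/24, 125/24, 6.125, 169/24.
f(59/24) ≈ 136.54670, f(3.375) ≈ 854.05876, f(103/24) ≈ 5341.88215, f(125/24) ≈ 33411.87540, f(6.125) ≈ 208981.28887, f(169/24) ≈ 1307115.46643.
Sum = Δt · [f(59/24) + f(3.375) + f(103/24) + ...].
Sum ≈ 1426187.69179.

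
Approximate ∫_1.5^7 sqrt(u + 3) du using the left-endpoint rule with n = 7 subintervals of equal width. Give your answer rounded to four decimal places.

Δu = (7 − 1.5)/7 = 11/14.
Left endpoints: 1.5, 16/7, 43/14, 27/7, 65/14, 38/7, 87/14.
f(1.5) ≈ 2.1213, f(16/7) ≈ 2.2991, f(43/14) ≈ 2.4640, f(27/7) ≈ 2.6186, f(65/14) ≈ 2.7646, f(38/7) ≈ 2.9032, f(87/14) ≈ 3.0355.
Sum = Δu · [f(1.5) + f(16/7) + f(43/14) + ...].
Sum ≈ 14.3050.

14.3050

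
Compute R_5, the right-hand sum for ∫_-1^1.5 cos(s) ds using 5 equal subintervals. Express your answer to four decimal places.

Δs = (1.5 − (-1))/5 = 0.5.
Right endpoints: -0.5, 0, 0.5, 1, 1.5.
f(-0.5) ≈ 0.8776, f(0) ≈ 1.0000, f(0.5) ≈ 0.8776, f(1) ≈ 0.5403, f(1.5) ≈ 0.0707.
Sum = Δs · [f(-0.5) + f(0) + f(0.5) + f(1) + f(1.5)].
Sum ≈ 1.6831.

1.6831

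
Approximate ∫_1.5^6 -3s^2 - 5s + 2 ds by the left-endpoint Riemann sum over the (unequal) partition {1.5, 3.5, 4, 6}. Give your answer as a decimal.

Subinterval widths: 2, 0.5, 2.
Left endpoints: 1.5, 3.5, 4.
f(1.5) = -12.25, f(3.5) = -52.25, f(4) = -66.
Sum = Σ Δs_i · f(s_i).
Sum = -182.625.

-182.625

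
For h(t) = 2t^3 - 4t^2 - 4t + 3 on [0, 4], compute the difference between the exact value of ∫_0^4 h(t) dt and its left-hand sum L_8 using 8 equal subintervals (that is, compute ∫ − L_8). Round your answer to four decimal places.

10.6667

Exact integral: ∫_0^4 h(t) dt ≈ 22.666667.
L_8 = 12.
Error ≈ 22.666667 − 12 ≈ 10.6667.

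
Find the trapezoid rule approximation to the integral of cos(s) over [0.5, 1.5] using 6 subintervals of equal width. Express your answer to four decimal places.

Δs = (1.5 − 0.5)/6 = 1/6.
f(0.5) ≈ 0.8776, f(2/3) ≈ 0.7859, f(5/6) ≈ 0.6724, f(1) ≈ 0.5403, f(7/6) ≈ 0.3932, f(4/3) ≈ 0.2352, f(1.5) ≈ 0.0707.
T_6 = (Δs/2)·[f(s_0) + 2f(s_1) + ... + 2f(s_{5}) + f(s_6)].
Sum ≈ 0.5169.

0.5169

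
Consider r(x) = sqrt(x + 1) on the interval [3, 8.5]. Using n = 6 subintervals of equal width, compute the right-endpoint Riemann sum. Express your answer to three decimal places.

Δx = (8.5 − 3)/6 = 11/12.
Right endpoints: 47/12, 29/6, 5.75, 20/3, 91/12, 8.5.
r(47/12) ≈ 2.217, r(29/6) ≈ 2.415, r(5.75) ≈ 2.598, r(20/3) ≈ 2.769, r(91/12) ≈ 2.930, r(8.5) ≈ 3.082.
Sum = Δx · [r(47/12) + r(29/6) + r(5.75) + ...].
Sum ≈ 14.677.

14.677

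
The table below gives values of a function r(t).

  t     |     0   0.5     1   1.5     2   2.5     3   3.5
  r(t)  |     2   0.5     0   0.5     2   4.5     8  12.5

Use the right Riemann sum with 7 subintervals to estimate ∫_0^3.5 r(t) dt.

Δt = 0.5.
Sum = 0.5·[0.5 + 0 + 0.5 + 2 + 4.5 + 8 + 12.5] = 14.

14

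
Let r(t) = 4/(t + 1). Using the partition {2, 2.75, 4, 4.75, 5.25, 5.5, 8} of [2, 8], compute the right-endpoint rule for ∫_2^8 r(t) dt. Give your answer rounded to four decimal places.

3.9067

Subinterval widths: 0.75, 1.25, 0.75, 0.5, 0.25, 2.5.
Right endpoints: 2.75, 4, 4.75, 5.25, 5.5, 8.
r(2.75) = 16/15, r(4) = 0.8, r(4.75) = 16/23, r(5.25) = 0.64, r(5.5) = 8/13, r(8) = 4/9.
Sum = Σ Δt_i · r(t_i).
Sum ≈ 3.9067.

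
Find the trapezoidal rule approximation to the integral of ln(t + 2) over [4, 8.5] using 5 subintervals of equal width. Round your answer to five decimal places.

9.43407

Δt = (8.5 − 4)/5 = 0.9.
f(4) ≈ 1.79176, f(4.9) ≈ 1.93152, f(5.8) ≈ 2.05412, f(6.7) ≈ 2.16332, f(7.6) ≈ 2.26176, f(8.5) ≈ 2.35138.
T_5 = (Δt/2)·[f(t_0) + 2f(t_1) + ... + 2f(t_{4}) + f(t_5)].
Sum ≈ 9.43407.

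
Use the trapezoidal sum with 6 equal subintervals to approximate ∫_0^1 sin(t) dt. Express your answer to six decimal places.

0.458633

Δt = (1 − 0)/6 = 1/6.
f(0) ≈ 0.000000, f(1/6) ≈ 0.165896, f(1/3) ≈ 0.327195, f(0.5) ≈ 0.479426, f(2/3) ≈ 0.618370, f(5/6) ≈ 0.740177, f(1) ≈ 0.841471.
T_6 = (Δt/2)·[f(t_0) + 2f(t_1) + ... + 2f(t_{5}) + f(t_6)].
Sum ≈ 0.458633.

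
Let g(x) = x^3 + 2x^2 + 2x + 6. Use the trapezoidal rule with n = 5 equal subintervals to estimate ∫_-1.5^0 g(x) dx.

Δx = (0 − (-1.5))/5 = 0.3.
g(-1.5) = 4.125, g(-1.2) = 4.752, g(-0.9) = 5.091, g(-0.6) = 5.304, g(-0.3) = 5.553, g(0) = 6.
T_5 = (Δx/2)·[g(x_0) + 2g(x_1) + ... + 2g(x_{4}) + g(x_5)].
Sum = 7.72875.

7.72875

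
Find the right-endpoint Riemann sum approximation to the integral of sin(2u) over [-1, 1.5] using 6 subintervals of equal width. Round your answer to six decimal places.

Δu = (1.5 − (-1))/6 = 5/12.
Right endpoints: -7/12, -1/6, 0.25, 2/3, 13/12, 1.5.
f(-7/12) ≈ -0.919445, f(-1/6) ≈ -0.327195, f(0.25) ≈ 0.479426, f(2/3) ≈ 0.971938, f(13/12) ≈ 0.827660, f(1.5) ≈ 0.141120.
Sum = Δu · [f(-7/12) + f(-1/6) + f(0.25) + ...].
Sum ≈ 0.488960.

0.488960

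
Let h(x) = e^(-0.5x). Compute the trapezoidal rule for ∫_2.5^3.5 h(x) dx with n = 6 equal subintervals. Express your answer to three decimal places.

Δx = (3.5 − 2.5)/6 = 1/6.
h(2.5) ≈ 0.287, h(8/3) ≈ 0.264, h(17/6) ≈ 0.243, h(3) ≈ 0.223, h(19/6) ≈ 0.205, h(10/3) ≈ 0.189, h(3.5) ≈ 0.174.
T_6 = (Δx/2)·[h(x_0) + 2h(x_1) + ... + 2h(x_{5}) + h(x_6)].
Sum ≈ 0.226.

0.226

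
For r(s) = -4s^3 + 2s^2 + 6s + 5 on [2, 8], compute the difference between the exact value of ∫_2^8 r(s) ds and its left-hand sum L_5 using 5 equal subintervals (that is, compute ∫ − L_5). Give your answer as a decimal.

Exact integral: ∫_2^8 r(s) ds = -3534.
L_5 = -2501.52.
Error = -3534 − (-2501.52) = -1032.48.

-1032.48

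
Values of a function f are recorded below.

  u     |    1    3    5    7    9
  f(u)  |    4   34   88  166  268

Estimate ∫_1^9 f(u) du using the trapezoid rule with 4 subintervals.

848

Δu = 2.
T_4 = (2/2)·[4 + 2·34 + 2·88 + 2·166 + 268] = 848.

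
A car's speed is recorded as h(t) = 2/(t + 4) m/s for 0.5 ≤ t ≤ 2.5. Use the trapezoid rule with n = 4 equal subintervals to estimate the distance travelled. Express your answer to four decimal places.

0.7365

Δt = (2.5 − 0.5)/4 = 0.5.
h(0.5) = 4/9, h(1) = 0.4, h(1.5) = 4/11, h(2) = 1/3, h(2.5) = 4/13.
T_4 = (Δt/2)·[h(t_0) + 2h(t_1) + 2h(t_2) + 2h(t_3) + h(t_4)].
Sum ≈ 0.7365.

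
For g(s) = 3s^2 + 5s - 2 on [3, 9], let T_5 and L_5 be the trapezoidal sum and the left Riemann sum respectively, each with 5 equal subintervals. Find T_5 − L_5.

147.6

T_5 = 874.32.
L_5 = 726.72.
T_5 − L_5 = 147.6.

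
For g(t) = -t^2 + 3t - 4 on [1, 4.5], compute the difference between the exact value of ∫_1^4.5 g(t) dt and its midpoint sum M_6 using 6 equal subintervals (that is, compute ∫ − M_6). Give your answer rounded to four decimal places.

-0.0992

Exact integral: ∫_1^4.5 g(t) dt ≈ -15.166667.
M_6 ≈ -15.067419.
Error ≈ -15.166667 − (-15.067419) ≈ -0.0992.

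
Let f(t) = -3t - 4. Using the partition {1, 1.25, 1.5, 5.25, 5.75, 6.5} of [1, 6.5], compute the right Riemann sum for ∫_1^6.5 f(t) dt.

-106.375

Subinterval widths: 0.25, 0.25, 3.75, 0.5, 0.75.
Right endpoints: 1.25, 1.5, 5.25, 5.75, 6.5.
f(1.25) = -7.75, f(1.5) = -8.5, f(5.25) = -19.75, f(5.75) = -21.25, f(6.5) = -23.5.
Sum = Σ Δt_i · f(t_i).
Sum = -106.375.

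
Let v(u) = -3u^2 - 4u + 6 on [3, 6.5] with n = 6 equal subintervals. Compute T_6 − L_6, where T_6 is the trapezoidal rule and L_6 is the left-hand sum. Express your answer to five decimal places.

T_6 ≈ -293.7204861.
L_6 ≈ -260.5434028.
T_6 − L_6 ≈ -33.17708.

-33.17708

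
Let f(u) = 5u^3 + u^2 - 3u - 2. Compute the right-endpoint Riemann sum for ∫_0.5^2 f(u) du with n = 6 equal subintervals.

19.05859375

Δu = (2 − 0.5)/6 = 0.25.
Right endpoints: 0.75, 1, 1.25, 1.5, 1.75, 2.
f(0.75) = -1.578125, f(1) = 1, f(1.25) = 5.578125, f(1.5) = 12.625, f(1.75) = 22.609375, f(2) = 36.
Sum = Δu · [f(0.75) + f(1) + f(1.25) + ...].
Sum = 19.05859375.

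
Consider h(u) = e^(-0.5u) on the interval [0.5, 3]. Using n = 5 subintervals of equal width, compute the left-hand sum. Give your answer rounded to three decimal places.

Δu = (3 − 0.5)/5 = 0.5.
Left endpoints: 0.5, 1, 1.5, 2, 2.5.
h(0.5) ≈ 0.779, h(1) ≈ 0.607, h(1.5) ≈ 0.472, h(2) ≈ 0.368, h(2.5) ≈ 0.287.
Sum = Δu · [h(0.5) + h(1) + h(1.5) + h(2) + h(2.5)].
Sum ≈ 1.256.

1.256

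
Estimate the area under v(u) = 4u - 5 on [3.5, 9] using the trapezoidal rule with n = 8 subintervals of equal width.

110

Δu = (9 − 3.5)/8 = 0.6875.
v(3.5) = 9, v(4.1875) = 11.75, v(4.875) = 14.5, v(5.5625) = 17.25, v(6.25) = 20, v(6.9375) = 22.75, v(7.625) = 25.5, v(8.3125) = 28.25, v(9) = 31.
T_8 = (Δu/2)·[v(u_0) + 2v(u_1) + ... + 2v(u_{7}) + v(u_8)].
Sum = 110.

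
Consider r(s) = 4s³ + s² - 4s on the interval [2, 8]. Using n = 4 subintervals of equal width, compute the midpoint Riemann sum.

Δs = (8 − 2)/4 = 1.5.
Midpoints: 2.75, 4.25, 5.75, 7.25.
r(2.75) = 79.75, r(4.25) = 308.125, r(5.75) = 770.5, r(7.25) = 1547.875.
Sum = Δs · [r(2.75) + r(4.25) + r(5.75) + r(7.25)].
Sum = 4059.375.

4059.375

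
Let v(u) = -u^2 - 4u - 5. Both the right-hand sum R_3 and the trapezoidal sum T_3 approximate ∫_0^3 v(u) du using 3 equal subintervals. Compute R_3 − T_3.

R_3 = -53.
T_3 = -42.5.
R_3 − T_3 = -10.5.

-10.5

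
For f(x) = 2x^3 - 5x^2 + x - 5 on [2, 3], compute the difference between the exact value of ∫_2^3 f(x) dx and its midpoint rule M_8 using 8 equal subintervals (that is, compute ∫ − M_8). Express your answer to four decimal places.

0.0130

Exact integral: ∫_2^3 f(x) dx ≈ -1.666667.
M_8 = -1.6796875.
Error ≈ -1.666667 − (-1.6796875) ≈ 0.0130.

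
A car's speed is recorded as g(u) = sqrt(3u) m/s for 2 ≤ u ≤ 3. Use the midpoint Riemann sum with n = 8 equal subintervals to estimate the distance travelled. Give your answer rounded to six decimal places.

2.734087

Δu = (3 − 2)/8 = 0.125.
Midpoints: 2.0625, 2.1875, 2.3125, 2.4375, 2.5625, 2.6875, 2.8125, 2.9375.
g(2.0625) ≈ 2.487469, g(2.1875) ≈ 2.561738, g(2.3125) ≈ 2.633913, g(2.4375) ≈ 2.704163, g(2.5625) ≈ 2.772634, g(2.6875) ≈ 2.839454, g(2.8125) ≈ 2.904738, g(2.9375) ≈ 2.968586.
Sum = Δu · [g(2.0625) + g(2.1875) + g(2.3125) + ...].
Sum ≈ 2.734087.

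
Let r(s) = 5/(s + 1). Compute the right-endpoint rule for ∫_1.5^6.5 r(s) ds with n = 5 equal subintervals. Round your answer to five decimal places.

Δs = (6.5 − 1.5)/5 = 1.
Right endpoints: 2.5, 3.5, 4.5, 5.5, 6.5.
r(2.5) = 10/7, r(3.5) = 10/9, r(4.5) = 10/11, r(5.5) = 10/13, r(6.5) = 2/3.
Sum = Δs · [r(2.5) + r(3.5) + r(4.5) + r(5.5) + r(6.5)].
Sum ≈ 4.88467.

4.88467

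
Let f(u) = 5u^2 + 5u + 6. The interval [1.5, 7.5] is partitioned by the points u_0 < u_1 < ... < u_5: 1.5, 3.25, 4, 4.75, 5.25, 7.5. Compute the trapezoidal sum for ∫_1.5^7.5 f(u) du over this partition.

Subinterval widths: 1.75, 0.75, 0.75, 0.5, 2.25.
f(1.5) = 24.75, f(3.25) = 75.0625, f(4) = 106, f(4.75) = 142.5625, f(5.25) = 170.0625, f(7.5) = 324.75.
On each subinterval the trapezoid contributes (Δu_i/2)·[f(u_{i-1}) + f(u_i)].
Sum = 883.265625.

883.265625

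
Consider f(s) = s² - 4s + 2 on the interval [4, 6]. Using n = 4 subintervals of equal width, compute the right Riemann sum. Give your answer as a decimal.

Δs = (6 − 4)/4 = 0.5.
Right endpoints: 4.5, 5, 5.5, 6.
f(4.5) = 4.25, f(5) = 7, f(5.5) = 10.25, f(6) = 14.
Sum = Δs · [f(4.5) + f(5) + f(5.5) + f(6)].
Sum = 17.75.

17.75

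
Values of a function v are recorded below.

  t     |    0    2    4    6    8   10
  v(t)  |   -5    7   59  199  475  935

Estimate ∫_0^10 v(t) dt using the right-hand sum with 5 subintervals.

Δt = 2.
Sum = 2·[7 + 59 + 199 + 475 + 935] = 3350.

3350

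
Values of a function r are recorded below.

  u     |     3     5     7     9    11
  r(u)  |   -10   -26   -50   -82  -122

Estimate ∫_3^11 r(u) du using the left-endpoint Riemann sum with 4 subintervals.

Δu = 2.
Sum = 2·[(-10) + (-26) + (-50) + (-82)] = -336.

-336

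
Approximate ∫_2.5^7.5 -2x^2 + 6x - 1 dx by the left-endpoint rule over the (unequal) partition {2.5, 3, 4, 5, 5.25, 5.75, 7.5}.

-83.90625

Subinterval widths: 0.5, 1, 1, 0.25, 0.5, 1.75.
Left endpoints: 2.5, 3, 4, 5, 5.25, 5.75.
f(2.5) = 1.5, f(3) = -1, f(4) = -9, f(5) = -21, f(5.25) = -24.625, f(5.75) = -32.625.
Sum = Σ Δx_i · f(x_i).
Sum = -83.90625.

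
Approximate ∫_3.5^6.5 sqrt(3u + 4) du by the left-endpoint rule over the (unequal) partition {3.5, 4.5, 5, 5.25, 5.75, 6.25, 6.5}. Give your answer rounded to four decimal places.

Subinterval widths: 1, 0.5, 0.25, 0.5, 0.5, 0.25.
Left endpoints: 3.5, 4.5, 5, 5.25, 5.75, 6.25.
f(3.5) ≈ 3.8079, f(4.5) ≈ 4.1833, f(5) ≈ 4.3589, f(5.25) ≈ 4.4441, f(5.75) ≈ 4.6098, f(6.25) ≈ 4.7697.
Sum = Σ Δu_i · f(u_i).
Sum ≈ 12.7086.

12.7086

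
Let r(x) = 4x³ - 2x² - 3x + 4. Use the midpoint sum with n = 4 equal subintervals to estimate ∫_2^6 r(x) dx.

1094

Δx = (6 − 2)/4 = 1.
Midpoints: 2.5, 3.5, 4.5, 5.5.
r(2.5) = 46.5, r(3.5) = 140.5, r(4.5) = 314.5, r(5.5) = 592.5.
Sum = Δx · [r(2.5) + r(3.5) + r(4.5) + r(5.5)].
Sum = 1094.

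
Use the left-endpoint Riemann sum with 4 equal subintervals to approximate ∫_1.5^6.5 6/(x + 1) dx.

7.7

Δx = (6.5 − 1.5)/4 = 1.25.
Left endpoints: 1.5, 2.75, 4, 5.25.
f(1.5) = 2.4, f(2.75) = 1.6, f(4) = 1.2, f(5.25) = 0.96.
Sum = Δx · [f(1.5) + f(2.75) + f(4) + f(5.25)].
Sum = 7.7.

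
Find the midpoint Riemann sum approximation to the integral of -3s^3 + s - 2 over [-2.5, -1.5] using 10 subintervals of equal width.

Δs = (-1.5 − (-2.5))/10 = 0.1.
Midpoints: -2.45, -2.35, -2.25, -2.15, -2.05, -1.95, -1.85, -1.75, -1.65, -1.55.
f(-2.45) = 39.668375, f(-2.35) = 34.583625, f(-2.25) = 29.921875, f(-2.15) = 25.665125, f(-2.05) = 21.795375, f(-1.95) = 18.294625, f(-1.85) = 15.144875, f(-1.75) = 12.328125, f(-1.65) = 9.826375, f(-1.55) = 7.621625.
Sum = Δs · [f(-2.45) + f(-2.35) + f(-2.25) + ...].
Sum = 21.485.

21.485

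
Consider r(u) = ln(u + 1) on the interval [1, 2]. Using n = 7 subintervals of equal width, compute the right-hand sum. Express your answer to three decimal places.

0.938

Δu = (2 − 1)/7 = 1/7.
Right endpoints: 8/7, 9/7, 10/7, 11/7, 12/7, 13/7, 2.
r(8/7) ≈ 0.762, r(9/7) ≈ 0.827, r(10/7) ≈ 0.887, r(11/7) ≈ 0.944, r(12/7) ≈ 0.999, r(13/7) ≈ 1.050, r(2) ≈ 1.099.
Sum = Δu · [r(8/7) + r(9/7) + r(10/7) + ...].
Sum ≈ 0.938.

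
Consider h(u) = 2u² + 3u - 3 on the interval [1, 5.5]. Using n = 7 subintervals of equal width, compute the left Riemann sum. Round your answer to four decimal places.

118.1020

Δu = (5.5 − 1)/7 = 9/14.
Left endpoints: 1, 23/14, 16/7, 41/14, 25/7, 59/14, 34/7.
h(1) = 2, h(23/14) = 359/49, h(16/7) = 701/49, h(41/14) = 1124/49, h(25/7) = 1628/49, h(59/14) = 2213/49, h(34/7) = 2879/49.
Sum = Δu · [h(1) + h(23/14) + h(16/7) + ...].
Sum ≈ 118.1020.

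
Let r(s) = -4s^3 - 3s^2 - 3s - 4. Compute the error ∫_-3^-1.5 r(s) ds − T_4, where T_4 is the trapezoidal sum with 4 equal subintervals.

Exact integral: ∫_-3^-1.5 r(s) ds = 56.4375.
T_4 = 57.28125.
Error = 56.4375 − 57.28125 = -0.84375.

-0.84375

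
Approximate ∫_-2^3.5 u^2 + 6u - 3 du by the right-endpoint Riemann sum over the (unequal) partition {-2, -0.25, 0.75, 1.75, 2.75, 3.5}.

48.609375

Subinterval widths: 1.75, 1, 1, 1, 0.75.
Right endpoints: -0.25, 0.75, 1.75, 2.75, 3.5.
f(-0.25) = -4.4375, f(0.75) = 2.0625, f(1.75) = 10.5625, f(2.75) = 21.0625, f(3.5) = 30.25.
Sum = Σ Δu_i · f(u_i).
Sum = 48.609375.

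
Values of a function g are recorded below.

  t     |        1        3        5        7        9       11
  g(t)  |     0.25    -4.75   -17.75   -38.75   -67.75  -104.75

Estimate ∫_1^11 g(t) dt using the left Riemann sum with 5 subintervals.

Δt = 2.
Sum = 2·[0.25 + (-4.75) + (-17.75) + (-38.75) + (-67.75)] = -257.5.

-257.5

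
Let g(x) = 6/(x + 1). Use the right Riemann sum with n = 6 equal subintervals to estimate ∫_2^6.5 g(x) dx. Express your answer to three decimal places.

5.074

Δx = (6.5 − 2)/6 = 0.75.
Right endpoints: 2.75, 3.5, 4.25, 5, 5.75, 6.5.
g(2.75) = 1.6, g(3.5) = 4/3, g(4.25) = 8/7, g(5) = 1, g(5.75) = 8/9, g(6.5) = 0.8.
Sum = Δx · [g(2.75) + g(3.5) + g(4.25) + ...].
Sum ≈ 5.074.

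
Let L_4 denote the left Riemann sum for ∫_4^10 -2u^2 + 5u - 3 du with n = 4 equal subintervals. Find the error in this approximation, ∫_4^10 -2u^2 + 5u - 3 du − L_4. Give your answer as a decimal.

-99

Exact integral: ∫_4^10 f(u) du = -432.
L_4 = -333.
Error = -432 − (-333) = -99.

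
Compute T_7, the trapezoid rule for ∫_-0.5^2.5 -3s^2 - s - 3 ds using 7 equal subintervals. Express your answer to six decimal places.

Δs = (2.5 − (-0.5))/7 = 3/7.
f(-0.5) = -3.25, f(-1/14) = -577/196, f(5/14) = -733/196, f(11/14) = -1105/196, f(17/14) = -1693/196, f(23/14) = -2497/196, f(29/14) = -3517/196, f(2.5) = -24.25.
T_7 = (Δs/2)·[f(s_0) + 2f(s_1) + ... + 2f(s_{6}) + f(s_7)].
Sum ≈ -28.025510.

-28.025510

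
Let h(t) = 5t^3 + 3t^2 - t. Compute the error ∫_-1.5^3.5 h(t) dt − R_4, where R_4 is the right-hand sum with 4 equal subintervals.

Exact integral: ∫_-1.5^3.5 h(t) dt = 222.5.
R_4 = 406.09375.
Error = 222.5 − 406.09375 = -183.59375.

-183.59375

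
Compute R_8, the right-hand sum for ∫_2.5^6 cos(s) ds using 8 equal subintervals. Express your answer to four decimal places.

-0.4786

Δs = (6 − 2.5)/8 = 0.4375.
Right endpoints: 2.9375, 3.375, 3.8125, 4.25, 4.6875, 5.125, 5.5625, 6.
f(2.9375) ≈ -0.9792, f(3.375) ≈ -0.9729, f(3.8125) ≈ -0.7833, f(4.25) ≈ -0.4461, f(4.6875) ≈ -0.0249, f(5.125) ≈ 0.4010, f(5.5625) ≈ 0.7514, f(6) ≈ 0.9602.
Sum = Δs · [f(2.9375) + f(3.375) + f(3.8125) + ...].
Sum ≈ -0.4786.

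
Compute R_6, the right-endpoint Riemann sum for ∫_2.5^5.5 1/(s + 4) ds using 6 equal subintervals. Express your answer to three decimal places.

0.368

Δs = (5.5 − 2.5)/6 = 0.5.
Right endpoints: 3, 3.5, 4, 4.5, 5, 5.5.
f(3) = 1/7, f(3.5) = 2/15, f(4) = 0.125, f(4.5) = 2/17, f(5) = 1/9, f(5.5) = 2/19.
Sum = Δs · [f(3) + f(3.5) + f(4) + ...].
Sum ≈ 0.368.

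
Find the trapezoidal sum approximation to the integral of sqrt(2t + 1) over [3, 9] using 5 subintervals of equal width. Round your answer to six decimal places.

21.415174

Δt = (9 − 3)/5 = 1.2.
f(3) ≈ 2.645751, f(4.2) ≈ 3.065942, f(5.4) ≈ 3.435113, f(6.6) ≈ 3.768289, f(7.8) ≈ 4.074310, f(9) ≈ 4.358899.
T_5 = (Δt/2)·[f(t_0) + 2f(t_1) + ... + 2f(t_{4}) + f(t_5)].
Sum ≈ 21.415174.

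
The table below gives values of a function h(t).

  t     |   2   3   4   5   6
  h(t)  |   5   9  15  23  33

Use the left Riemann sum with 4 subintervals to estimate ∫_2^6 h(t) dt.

Δt = 1.
Sum = 1·[5 + 9 + 15 + 23] = 52.

52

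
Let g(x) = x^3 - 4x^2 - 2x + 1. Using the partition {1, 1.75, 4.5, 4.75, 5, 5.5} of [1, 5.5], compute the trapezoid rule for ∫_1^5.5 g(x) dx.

2.203125

Subinterval widths: 0.75, 2.75, 0.25, 0.25, 0.5.
g(1) = -4, g(1.75) = -9.390625, g(4.5) = 2.125, g(4.75) = 8.421875, g(5) = 16, g(5.5) = 35.375.
On each subinterval the trapezoid contributes (Δx_i/2)·[g(x_{i-1}) + g(x_i)].
Sum = 2.203125.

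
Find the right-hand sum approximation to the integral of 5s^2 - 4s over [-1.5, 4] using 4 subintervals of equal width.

125.59765625

Δs = (4 − (-1.5))/4 = 1.375.
Right endpoints: -0.125, 1.25, 2.625, 4.
f(-0.125) = 0.578125, f(1.25) = 2.8125, f(2.625) = 23.953125, f(4) = 64.
Sum = Δs · [f(-0.125) + f(1.25) + f(2.625) + f(4)].
Sum = 125.59765625.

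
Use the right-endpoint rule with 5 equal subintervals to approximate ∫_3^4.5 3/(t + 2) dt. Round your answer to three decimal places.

0.767

Δt = (4.5 − 3)/5 = 0.3.
Right endpoints: 3.3, 3.6, 3.9, 4.2, 4.5.
f(3.3) = 30/53, f(3.6) = 15/28, f(3.9) = 30/59, f(4.2) = 15/31, f(4.5) = 6/13.
Sum = Δt · [f(3.3) + f(3.6) + f(3.9) + f(4.2) + f(4.5)].
Sum ≈ 0.767.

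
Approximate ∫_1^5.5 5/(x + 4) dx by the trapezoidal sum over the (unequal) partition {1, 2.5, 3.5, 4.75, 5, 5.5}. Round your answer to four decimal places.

3.2300

Subinterval widths: 1.5, 1, 1.25, 0.25, 0.5.
f(1) = 1, f(2.5) = 10/13, f(3.5) = 2/3, f(4.75) = 4/7, f(5) = 5/9, f(5.5) = 10/19.
On each subinterval the trapezoid contributes (Δx_i/2)·[f(x_{i-1}) + f(x_i)].
Sum ≈ 3.2300.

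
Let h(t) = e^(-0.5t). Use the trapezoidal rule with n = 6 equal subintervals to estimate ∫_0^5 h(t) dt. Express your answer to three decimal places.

1.862

Δt = (5 − 0)/6 = 5/6.
h(0) ≈ 1.000, h(5/6) ≈ 0.659, h(5/3) ≈ 0.435, h(2.5) ≈ 0.287, h(10/3) ≈ 0.189, h(25/6) ≈ 0.125, h(5) ≈ 0.082.
T_6 = (Δt/2)·[h(t_0) + 2h(t_1) + ... + 2h(t_{5}) + h(t_6)].
Sum ≈ 1.862.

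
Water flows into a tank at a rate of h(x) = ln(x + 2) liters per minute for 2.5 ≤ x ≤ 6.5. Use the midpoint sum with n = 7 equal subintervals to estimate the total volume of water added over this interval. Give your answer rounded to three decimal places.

7.424

Δx = (6.5 − 2.5)/7 = 4/7.
Midpoints: 39/14, 47/14, 55/14, 4.5, 71/14, 79/14, 87/14.
h(39/14) ≈ 1.566, h(47/14) ≈ 1.678, h(55/14) ≈ 1.780, h(4.5) ≈ 1.872, h(71/14) ≈ 1.956, h(79/14) ≈ 2.034, h(87/14) ≈ 2.106.
Sum = Δx · [h(39/14) + h(47/14) + h(55/14) + ...].
Sum ≈ 7.424.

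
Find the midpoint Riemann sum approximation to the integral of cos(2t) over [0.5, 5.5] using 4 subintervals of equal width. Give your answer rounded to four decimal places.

Δt = (5.5 − 0.5)/4 = 1.25.
Midpoints: 1.125, 2.375, 3.625, 4.875.
f(1.125) ≈ -0.6282, f(2.375) ≈ 0.0376, f(3.625) ≈ 0.5679, f(4.875) ≈ -0.9476.
Sum = Δt · [f(1.125) + f(2.375) + f(3.625) + f(4.875)].
Sum ≈ -1.2128.

-1.2128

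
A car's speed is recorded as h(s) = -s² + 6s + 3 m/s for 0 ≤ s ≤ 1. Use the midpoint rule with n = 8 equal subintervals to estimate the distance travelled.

Δs = (1 − 0)/8 = 0.125.
Midpoints: 0.0625, 0.1875, 0.3125, 0.4375, 0.5625, 0.6875, 0.8125, 0.9375.
h(0.0625) = 3.37109375, h(0.1875) = 4.08984375, h(0.3125) = 4.77734375, h(0.4375) = 5.43359375, h(0.5625) = 6.05859375, h(0.6875) = 6.65234375, h(0.8125) = 7.21484375, h(0.9375) = 7.74609375.
Sum = Δs · [h(0.0625) + h(0.1875) + h(0.3125) + ...].
Sum = 5.66796875.

5.66796875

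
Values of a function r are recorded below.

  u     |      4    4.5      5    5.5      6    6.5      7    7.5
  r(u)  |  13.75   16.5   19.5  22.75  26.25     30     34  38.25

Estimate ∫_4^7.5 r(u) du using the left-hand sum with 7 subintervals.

Δu = 0.5.
Sum = 0.5·[13.75 + 16.5 + 19.5 + 22.75 + 26.25 + 30 + 34] = 81.375.

81.375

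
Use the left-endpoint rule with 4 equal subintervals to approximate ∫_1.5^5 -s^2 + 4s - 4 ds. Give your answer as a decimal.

Δs = (5 − 1.5)/4 = 0.875.
Left endpoints: 1.5, 2.375, 3.25, 4.125.
f(1.5) = -0.25, f(2.375) = -0.140625, f(3.25) = -1.5625, f(4.125) = -4.515625.
Sum = Δs · [f(1.5) + f(2.375) + f(3.25) + f(4.125)].
Sum = -5.66015625.

-5.66015625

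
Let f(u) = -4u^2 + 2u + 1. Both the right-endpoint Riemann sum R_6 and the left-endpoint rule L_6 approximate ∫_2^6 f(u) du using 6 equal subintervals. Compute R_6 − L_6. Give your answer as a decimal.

R_6 ≈ -282.5185185.
L_6 ≈ -202.5185185.
R_6 − L_6 = -80.

-80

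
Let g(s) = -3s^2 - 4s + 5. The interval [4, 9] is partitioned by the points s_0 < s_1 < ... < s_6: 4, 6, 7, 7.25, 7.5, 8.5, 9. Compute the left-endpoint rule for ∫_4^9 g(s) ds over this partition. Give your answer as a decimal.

-649.546875

Subinterval widths: 2, 1, 0.25, 0.25, 1, 0.5.
Left endpoints: 4, 6, 7, 7.25, 7.5, 8.5.
g(4) = -59, g(6) = -127, g(7) = -170, g(7.25) = -181.6875, g(7.5) = -193.75, g(8.5) = -245.75.
Sum = Σ Δs_i · g(s_i).
Sum = -649.546875.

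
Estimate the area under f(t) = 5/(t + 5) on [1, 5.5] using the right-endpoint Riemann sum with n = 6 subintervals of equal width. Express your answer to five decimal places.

Δt = (5.5 − 1)/6 = 0.75.
Right endpoints: 1.75, 2.5, 3.25, 4, 4.75, 5.5.
f(1.75) = 20/27, f(2.5) = 2/3, f(3.25) = 20/33, f(4) = 5/9, f(4.75) = 20/39, f(5.5) = 10/21.
Sum = Δt · [f(1.75) + f(2.5) + f(3.25) + ...].
Sum ≈ 2.66853.

2.66853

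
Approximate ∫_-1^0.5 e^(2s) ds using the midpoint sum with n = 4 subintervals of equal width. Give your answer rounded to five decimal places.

1.26169

Δs = (0.5 − (-1))/4 = 0.375.
Midpoints: -0.8125, -0.4375, -0.0625, 0.3125.
f(-0.8125) ≈ 0.19691, f(-0.4375) ≈ 0.41686, f(-0.0625) ≈ 0.88250, f(0.3125) ≈ 1.86825.
Sum = Δs · [f(-0.8125) + f(-0.4375) + f(-0.0625) + f(0.3125)].
Sum ≈ 1.26169.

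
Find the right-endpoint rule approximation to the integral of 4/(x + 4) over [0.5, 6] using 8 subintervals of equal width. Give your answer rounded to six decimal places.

3.032163

Δx = (6 − 0.5)/8 = 0.6875.
Right endpoints: 1.1875, 1.875, 2.5625, 3.25, 3.9375, 4.625, 5.3125, 6.
f(1.1875) = 64/83, f(1.875) = 32/47, f(2.5625) = 64/105, f(3.25) = 16/29, f(3.9375) = 64/127, f(4.625) = 32/69, f(5.3125) = 64/149, f(6) = 0.4.
Sum = Δx · [f(1.1875) + f(1.875) + f(2.5625) + ...].
Sum ≈ 3.032163.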